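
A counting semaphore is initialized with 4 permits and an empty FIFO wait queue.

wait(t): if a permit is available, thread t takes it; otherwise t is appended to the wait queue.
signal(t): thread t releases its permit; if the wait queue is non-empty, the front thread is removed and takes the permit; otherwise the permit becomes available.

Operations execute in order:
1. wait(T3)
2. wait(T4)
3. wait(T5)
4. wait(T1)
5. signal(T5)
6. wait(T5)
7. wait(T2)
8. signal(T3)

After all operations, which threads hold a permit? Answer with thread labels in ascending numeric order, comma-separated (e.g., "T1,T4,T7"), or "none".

Step 1: wait(T3) -> count=3 queue=[] holders={T3}
Step 2: wait(T4) -> count=2 queue=[] holders={T3,T4}
Step 3: wait(T5) -> count=1 queue=[] holders={T3,T4,T5}
Step 4: wait(T1) -> count=0 queue=[] holders={T1,T3,T4,T5}
Step 5: signal(T5) -> count=1 queue=[] holders={T1,T3,T4}
Step 6: wait(T5) -> count=0 queue=[] holders={T1,T3,T4,T5}
Step 7: wait(T2) -> count=0 queue=[T2] holders={T1,T3,T4,T5}
Step 8: signal(T3) -> count=0 queue=[] holders={T1,T2,T4,T5}
Final holders: T1,T2,T4,T5

Answer: T1,T2,T4,T5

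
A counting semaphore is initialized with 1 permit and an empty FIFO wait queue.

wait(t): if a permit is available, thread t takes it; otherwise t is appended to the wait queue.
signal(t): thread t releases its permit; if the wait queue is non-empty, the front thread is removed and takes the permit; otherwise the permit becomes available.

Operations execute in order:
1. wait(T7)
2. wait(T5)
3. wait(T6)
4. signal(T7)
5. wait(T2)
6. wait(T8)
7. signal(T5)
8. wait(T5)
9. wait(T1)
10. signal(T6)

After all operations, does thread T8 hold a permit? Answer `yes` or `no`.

Step 1: wait(T7) -> count=0 queue=[] holders={T7}
Step 2: wait(T5) -> count=0 queue=[T5] holders={T7}
Step 3: wait(T6) -> count=0 queue=[T5,T6] holders={T7}
Step 4: signal(T7) -> count=0 queue=[T6] holders={T5}
Step 5: wait(T2) -> count=0 queue=[T6,T2] holders={T5}
Step 6: wait(T8) -> count=0 queue=[T6,T2,T8] holders={T5}
Step 7: signal(T5) -> count=0 queue=[T2,T8] holders={T6}
Step 8: wait(T5) -> count=0 queue=[T2,T8,T5] holders={T6}
Step 9: wait(T1) -> count=0 queue=[T2,T8,T5,T1] holders={T6}
Step 10: signal(T6) -> count=0 queue=[T8,T5,T1] holders={T2}
Final holders: {T2} -> T8 not in holders

Answer: no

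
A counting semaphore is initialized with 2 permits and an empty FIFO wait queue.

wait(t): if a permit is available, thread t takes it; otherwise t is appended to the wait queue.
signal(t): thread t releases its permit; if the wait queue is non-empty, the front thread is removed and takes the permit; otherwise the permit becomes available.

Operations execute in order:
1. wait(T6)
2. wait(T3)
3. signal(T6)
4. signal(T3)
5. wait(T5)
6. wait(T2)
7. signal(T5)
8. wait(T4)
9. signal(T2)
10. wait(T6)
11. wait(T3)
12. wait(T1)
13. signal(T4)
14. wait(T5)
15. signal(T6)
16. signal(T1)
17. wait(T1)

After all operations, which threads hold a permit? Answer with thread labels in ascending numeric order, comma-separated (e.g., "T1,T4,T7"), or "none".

Step 1: wait(T6) -> count=1 queue=[] holders={T6}
Step 2: wait(T3) -> count=0 queue=[] holders={T3,T6}
Step 3: signal(T6) -> count=1 queue=[] holders={T3}
Step 4: signal(T3) -> count=2 queue=[] holders={none}
Step 5: wait(T5) -> count=1 queue=[] holders={T5}
Step 6: wait(T2) -> count=0 queue=[] holders={T2,T5}
Step 7: signal(T5) -> count=1 queue=[] holders={T2}
Step 8: wait(T4) -> count=0 queue=[] holders={T2,T4}
Step 9: signal(T2) -> count=1 queue=[] holders={T4}
Step 10: wait(T6) -> count=0 queue=[] holders={T4,T6}
Step 11: wait(T3) -> count=0 queue=[T3] holders={T4,T6}
Step 12: wait(T1) -> count=0 queue=[T3,T1] holders={T4,T6}
Step 13: signal(T4) -> count=0 queue=[T1] holders={T3,T6}
Step 14: wait(T5) -> count=0 queue=[T1,T5] holders={T3,T6}
Step 15: signal(T6) -> count=0 queue=[T5] holders={T1,T3}
Step 16: signal(T1) -> count=0 queue=[] holders={T3,T5}
Step 17: wait(T1) -> count=0 queue=[T1] holders={T3,T5}
Final holders: T3,T5

Answer: T3,T5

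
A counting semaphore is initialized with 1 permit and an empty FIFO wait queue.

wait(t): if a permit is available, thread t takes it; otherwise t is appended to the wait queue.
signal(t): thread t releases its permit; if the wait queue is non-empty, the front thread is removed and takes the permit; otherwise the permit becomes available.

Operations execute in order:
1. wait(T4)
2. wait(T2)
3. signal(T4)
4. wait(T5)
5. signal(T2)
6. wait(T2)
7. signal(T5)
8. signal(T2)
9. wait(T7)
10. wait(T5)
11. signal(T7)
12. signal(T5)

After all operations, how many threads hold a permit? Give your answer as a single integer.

Answer: 0

Derivation:
Step 1: wait(T4) -> count=0 queue=[] holders={T4}
Step 2: wait(T2) -> count=0 queue=[T2] holders={T4}
Step 3: signal(T4) -> count=0 queue=[] holders={T2}
Step 4: wait(T5) -> count=0 queue=[T5] holders={T2}
Step 5: signal(T2) -> count=0 queue=[] holders={T5}
Step 6: wait(T2) -> count=0 queue=[T2] holders={T5}
Step 7: signal(T5) -> count=0 queue=[] holders={T2}
Step 8: signal(T2) -> count=1 queue=[] holders={none}
Step 9: wait(T7) -> count=0 queue=[] holders={T7}
Step 10: wait(T5) -> count=0 queue=[T5] holders={T7}
Step 11: signal(T7) -> count=0 queue=[] holders={T5}
Step 12: signal(T5) -> count=1 queue=[] holders={none}
Final holders: {none} -> 0 thread(s)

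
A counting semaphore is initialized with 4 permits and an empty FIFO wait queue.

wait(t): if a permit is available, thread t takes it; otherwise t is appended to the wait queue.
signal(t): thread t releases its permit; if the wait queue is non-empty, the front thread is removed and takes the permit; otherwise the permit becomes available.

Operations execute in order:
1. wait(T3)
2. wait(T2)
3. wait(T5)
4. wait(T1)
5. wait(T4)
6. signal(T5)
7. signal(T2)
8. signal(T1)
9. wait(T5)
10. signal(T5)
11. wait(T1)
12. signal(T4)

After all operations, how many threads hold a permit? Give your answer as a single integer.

Answer: 2

Derivation:
Step 1: wait(T3) -> count=3 queue=[] holders={T3}
Step 2: wait(T2) -> count=2 queue=[] holders={T2,T3}
Step 3: wait(T5) -> count=1 queue=[] holders={T2,T3,T5}
Step 4: wait(T1) -> count=0 queue=[] holders={T1,T2,T3,T5}
Step 5: wait(T4) -> count=0 queue=[T4] holders={T1,T2,T3,T5}
Step 6: signal(T5) -> count=0 queue=[] holders={T1,T2,T3,T4}
Step 7: signal(T2) -> count=1 queue=[] holders={T1,T3,T4}
Step 8: signal(T1) -> count=2 queue=[] holders={T3,T4}
Step 9: wait(T5) -> count=1 queue=[] holders={T3,T4,T5}
Step 10: signal(T5) -> count=2 queue=[] holders={T3,T4}
Step 11: wait(T1) -> count=1 queue=[] holders={T1,T3,T4}
Step 12: signal(T4) -> count=2 queue=[] holders={T1,T3}
Final holders: {T1,T3} -> 2 thread(s)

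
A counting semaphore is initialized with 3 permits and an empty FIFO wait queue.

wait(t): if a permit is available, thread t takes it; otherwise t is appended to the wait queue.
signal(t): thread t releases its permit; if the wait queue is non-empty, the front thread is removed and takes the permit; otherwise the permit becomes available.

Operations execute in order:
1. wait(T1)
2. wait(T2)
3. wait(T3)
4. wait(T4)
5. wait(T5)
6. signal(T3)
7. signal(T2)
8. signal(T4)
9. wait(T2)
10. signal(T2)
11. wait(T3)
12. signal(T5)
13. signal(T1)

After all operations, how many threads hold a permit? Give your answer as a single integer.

Answer: 1

Derivation:
Step 1: wait(T1) -> count=2 queue=[] holders={T1}
Step 2: wait(T2) -> count=1 queue=[] holders={T1,T2}
Step 3: wait(T3) -> count=0 queue=[] holders={T1,T2,T3}
Step 4: wait(T4) -> count=0 queue=[T4] holders={T1,T2,T3}
Step 5: wait(T5) -> count=0 queue=[T4,T5] holders={T1,T2,T3}
Step 6: signal(T3) -> count=0 queue=[T5] holders={T1,T2,T4}
Step 7: signal(T2) -> count=0 queue=[] holders={T1,T4,T5}
Step 8: signal(T4) -> count=1 queue=[] holders={T1,T5}
Step 9: wait(T2) -> count=0 queue=[] holders={T1,T2,T5}
Step 10: signal(T2) -> count=1 queue=[] holders={T1,T5}
Step 11: wait(T3) -> count=0 queue=[] holders={T1,T3,T5}
Step 12: signal(T5) -> count=1 queue=[] holders={T1,T3}
Step 13: signal(T1) -> count=2 queue=[] holders={T3}
Final holders: {T3} -> 1 thread(s)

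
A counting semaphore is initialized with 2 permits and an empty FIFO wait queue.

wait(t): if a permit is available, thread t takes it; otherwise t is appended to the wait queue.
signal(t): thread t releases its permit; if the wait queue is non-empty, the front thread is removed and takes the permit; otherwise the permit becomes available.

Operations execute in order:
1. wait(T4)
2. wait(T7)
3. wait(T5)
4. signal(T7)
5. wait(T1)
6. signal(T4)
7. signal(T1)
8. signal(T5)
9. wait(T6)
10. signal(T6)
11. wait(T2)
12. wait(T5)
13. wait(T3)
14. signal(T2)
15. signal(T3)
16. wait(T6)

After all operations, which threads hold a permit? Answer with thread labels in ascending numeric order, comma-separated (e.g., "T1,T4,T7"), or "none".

Answer: T5,T6

Derivation:
Step 1: wait(T4) -> count=1 queue=[] holders={T4}
Step 2: wait(T7) -> count=0 queue=[] holders={T4,T7}
Step 3: wait(T5) -> count=0 queue=[T5] holders={T4,T7}
Step 4: signal(T7) -> count=0 queue=[] holders={T4,T5}
Step 5: wait(T1) -> count=0 queue=[T1] holders={T4,T5}
Step 6: signal(T4) -> count=0 queue=[] holders={T1,T5}
Step 7: signal(T1) -> count=1 queue=[] holders={T5}
Step 8: signal(T5) -> count=2 queue=[] holders={none}
Step 9: wait(T6) -> count=1 queue=[] holders={T6}
Step 10: signal(T6) -> count=2 queue=[] holders={none}
Step 11: wait(T2) -> count=1 queue=[] holders={T2}
Step 12: wait(T5) -> count=0 queue=[] holders={T2,T5}
Step 13: wait(T3) -> count=0 queue=[T3] holders={T2,T5}
Step 14: signal(T2) -> count=0 queue=[] holders={T3,T5}
Step 15: signal(T3) -> count=1 queue=[] holders={T5}
Step 16: wait(T6) -> count=0 queue=[] holders={T5,T6}
Final holders: T5,T6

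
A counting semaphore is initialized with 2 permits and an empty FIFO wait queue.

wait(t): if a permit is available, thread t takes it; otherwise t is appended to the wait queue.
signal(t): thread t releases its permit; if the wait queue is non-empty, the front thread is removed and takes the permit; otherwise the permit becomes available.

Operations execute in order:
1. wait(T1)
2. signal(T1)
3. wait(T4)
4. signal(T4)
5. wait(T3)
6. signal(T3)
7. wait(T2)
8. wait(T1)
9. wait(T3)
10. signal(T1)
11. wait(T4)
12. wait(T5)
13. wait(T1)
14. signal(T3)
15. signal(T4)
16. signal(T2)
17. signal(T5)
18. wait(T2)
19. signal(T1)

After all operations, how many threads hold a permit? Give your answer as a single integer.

Step 1: wait(T1) -> count=1 queue=[] holders={T1}
Step 2: signal(T1) -> count=2 queue=[] holders={none}
Step 3: wait(T4) -> count=1 queue=[] holders={T4}
Step 4: signal(T4) -> count=2 queue=[] holders={none}
Step 5: wait(T3) -> count=1 queue=[] holders={T3}
Step 6: signal(T3) -> count=2 queue=[] holders={none}
Step 7: wait(T2) -> count=1 queue=[] holders={T2}
Step 8: wait(T1) -> count=0 queue=[] holders={T1,T2}
Step 9: wait(T3) -> count=0 queue=[T3] holders={T1,T2}
Step 10: signal(T1) -> count=0 queue=[] holders={T2,T3}
Step 11: wait(T4) -> count=0 queue=[T4] holders={T2,T3}
Step 12: wait(T5) -> count=0 queue=[T4,T5] holders={T2,T3}
Step 13: wait(T1) -> count=0 queue=[T4,T5,T1] holders={T2,T3}
Step 14: signal(T3) -> count=0 queue=[T5,T1] holders={T2,T4}
Step 15: signal(T4) -> count=0 queue=[T1] holders={T2,T5}
Step 16: signal(T2) -> count=0 queue=[] holders={T1,T5}
Step 17: signal(T5) -> count=1 queue=[] holders={T1}
Step 18: wait(T2) -> count=0 queue=[] holders={T1,T2}
Step 19: signal(T1) -> count=1 queue=[] holders={T2}
Final holders: {T2} -> 1 thread(s)

Answer: 1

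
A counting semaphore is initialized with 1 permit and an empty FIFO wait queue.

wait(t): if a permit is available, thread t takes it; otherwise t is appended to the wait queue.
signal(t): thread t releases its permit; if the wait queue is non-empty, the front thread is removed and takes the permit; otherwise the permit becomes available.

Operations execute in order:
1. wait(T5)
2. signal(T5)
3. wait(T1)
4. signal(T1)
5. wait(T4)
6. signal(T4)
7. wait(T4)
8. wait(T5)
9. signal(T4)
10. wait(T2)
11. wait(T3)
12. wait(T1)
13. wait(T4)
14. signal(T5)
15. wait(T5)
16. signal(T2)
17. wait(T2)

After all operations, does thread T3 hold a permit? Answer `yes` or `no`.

Step 1: wait(T5) -> count=0 queue=[] holders={T5}
Step 2: signal(T5) -> count=1 queue=[] holders={none}
Step 3: wait(T1) -> count=0 queue=[] holders={T1}
Step 4: signal(T1) -> count=1 queue=[] holders={none}
Step 5: wait(T4) -> count=0 queue=[] holders={T4}
Step 6: signal(T4) -> count=1 queue=[] holders={none}
Step 7: wait(T4) -> count=0 queue=[] holders={T4}
Step 8: wait(T5) -> count=0 queue=[T5] holders={T4}
Step 9: signal(T4) -> count=0 queue=[] holders={T5}
Step 10: wait(T2) -> count=0 queue=[T2] holders={T5}
Step 11: wait(T3) -> count=0 queue=[T2,T3] holders={T5}
Step 12: wait(T1) -> count=0 queue=[T2,T3,T1] holders={T5}
Step 13: wait(T4) -> count=0 queue=[T2,T3,T1,T4] holders={T5}
Step 14: signal(T5) -> count=0 queue=[T3,T1,T4] holders={T2}
Step 15: wait(T5) -> count=0 queue=[T3,T1,T4,T5] holders={T2}
Step 16: signal(T2) -> count=0 queue=[T1,T4,T5] holders={T3}
Step 17: wait(T2) -> count=0 queue=[T1,T4,T5,T2] holders={T3}
Final holders: {T3} -> T3 in holders

Answer: yes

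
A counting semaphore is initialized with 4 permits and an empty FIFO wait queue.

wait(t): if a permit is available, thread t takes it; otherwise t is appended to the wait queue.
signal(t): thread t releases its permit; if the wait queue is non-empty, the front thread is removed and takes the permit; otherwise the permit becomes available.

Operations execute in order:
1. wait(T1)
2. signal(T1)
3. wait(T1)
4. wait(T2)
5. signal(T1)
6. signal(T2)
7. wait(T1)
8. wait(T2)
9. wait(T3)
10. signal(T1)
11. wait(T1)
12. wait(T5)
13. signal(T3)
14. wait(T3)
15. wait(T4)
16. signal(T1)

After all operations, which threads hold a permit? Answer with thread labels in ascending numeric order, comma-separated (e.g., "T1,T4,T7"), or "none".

Step 1: wait(T1) -> count=3 queue=[] holders={T1}
Step 2: signal(T1) -> count=4 queue=[] holders={none}
Step 3: wait(T1) -> count=3 queue=[] holders={T1}
Step 4: wait(T2) -> count=2 queue=[] holders={T1,T2}
Step 5: signal(T1) -> count=3 queue=[] holders={T2}
Step 6: signal(T2) -> count=4 queue=[] holders={none}
Step 7: wait(T1) -> count=3 queue=[] holders={T1}
Step 8: wait(T2) -> count=2 queue=[] holders={T1,T2}
Step 9: wait(T3) -> count=1 queue=[] holders={T1,T2,T3}
Step 10: signal(T1) -> count=2 queue=[] holders={T2,T3}
Step 11: wait(T1) -> count=1 queue=[] holders={T1,T2,T3}
Step 12: wait(T5) -> count=0 queue=[] holders={T1,T2,T3,T5}
Step 13: signal(T3) -> count=1 queue=[] holders={T1,T2,T5}
Step 14: wait(T3) -> count=0 queue=[] holders={T1,T2,T3,T5}
Step 15: wait(T4) -> count=0 queue=[T4] holders={T1,T2,T3,T5}
Step 16: signal(T1) -> count=0 queue=[] holders={T2,T3,T4,T5}
Final holders: T2,T3,T4,T5

Answer: T2,T3,T4,T5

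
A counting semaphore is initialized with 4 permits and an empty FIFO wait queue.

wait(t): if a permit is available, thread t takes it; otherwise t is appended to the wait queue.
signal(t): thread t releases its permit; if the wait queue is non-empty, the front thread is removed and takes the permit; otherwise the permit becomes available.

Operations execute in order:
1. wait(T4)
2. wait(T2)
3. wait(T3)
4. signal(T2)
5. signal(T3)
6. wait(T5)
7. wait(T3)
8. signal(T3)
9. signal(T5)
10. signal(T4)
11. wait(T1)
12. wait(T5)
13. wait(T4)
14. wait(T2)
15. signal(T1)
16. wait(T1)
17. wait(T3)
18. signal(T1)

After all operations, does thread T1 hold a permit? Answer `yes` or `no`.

Answer: no

Derivation:
Step 1: wait(T4) -> count=3 queue=[] holders={T4}
Step 2: wait(T2) -> count=2 queue=[] holders={T2,T4}
Step 3: wait(T3) -> count=1 queue=[] holders={T2,T3,T4}
Step 4: signal(T2) -> count=2 queue=[] holders={T3,T4}
Step 5: signal(T3) -> count=3 queue=[] holders={T4}
Step 6: wait(T5) -> count=2 queue=[] holders={T4,T5}
Step 7: wait(T3) -> count=1 queue=[] holders={T3,T4,T5}
Step 8: signal(T3) -> count=2 queue=[] holders={T4,T5}
Step 9: signal(T5) -> count=3 queue=[] holders={T4}
Step 10: signal(T4) -> count=4 queue=[] holders={none}
Step 11: wait(T1) -> count=3 queue=[] holders={T1}
Step 12: wait(T5) -> count=2 queue=[] holders={T1,T5}
Step 13: wait(T4) -> count=1 queue=[] holders={T1,T4,T5}
Step 14: wait(T2) -> count=0 queue=[] holders={T1,T2,T4,T5}
Step 15: signal(T1) -> count=1 queue=[] holders={T2,T4,T5}
Step 16: wait(T1) -> count=0 queue=[] holders={T1,T2,T4,T5}
Step 17: wait(T3) -> count=0 queue=[T3] holders={T1,T2,T4,T5}
Step 18: signal(T1) -> count=0 queue=[] holders={T2,T3,T4,T5}
Final holders: {T2,T3,T4,T5} -> T1 not in holders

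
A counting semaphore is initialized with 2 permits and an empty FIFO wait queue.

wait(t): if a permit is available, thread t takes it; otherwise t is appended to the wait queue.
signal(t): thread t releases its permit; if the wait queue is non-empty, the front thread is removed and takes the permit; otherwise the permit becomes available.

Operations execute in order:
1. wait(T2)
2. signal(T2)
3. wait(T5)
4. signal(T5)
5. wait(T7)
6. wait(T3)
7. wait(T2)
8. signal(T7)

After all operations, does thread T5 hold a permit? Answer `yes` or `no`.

Step 1: wait(T2) -> count=1 queue=[] holders={T2}
Step 2: signal(T2) -> count=2 queue=[] holders={none}
Step 3: wait(T5) -> count=1 queue=[] holders={T5}
Step 4: signal(T5) -> count=2 queue=[] holders={none}
Step 5: wait(T7) -> count=1 queue=[] holders={T7}
Step 6: wait(T3) -> count=0 queue=[] holders={T3,T7}
Step 7: wait(T2) -> count=0 queue=[T2] holders={T3,T7}
Step 8: signal(T7) -> count=0 queue=[] holders={T2,T3}
Final holders: {T2,T3} -> T5 not in holders

Answer: no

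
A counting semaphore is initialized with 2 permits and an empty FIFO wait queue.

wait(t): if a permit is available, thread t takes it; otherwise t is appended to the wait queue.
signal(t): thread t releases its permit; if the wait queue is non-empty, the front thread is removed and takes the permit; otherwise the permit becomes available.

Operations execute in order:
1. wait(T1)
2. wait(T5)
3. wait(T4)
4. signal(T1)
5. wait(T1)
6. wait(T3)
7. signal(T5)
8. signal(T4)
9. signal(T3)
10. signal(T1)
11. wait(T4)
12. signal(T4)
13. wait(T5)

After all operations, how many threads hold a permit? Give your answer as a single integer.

Answer: 1

Derivation:
Step 1: wait(T1) -> count=1 queue=[] holders={T1}
Step 2: wait(T5) -> count=0 queue=[] holders={T1,T5}
Step 3: wait(T4) -> count=0 queue=[T4] holders={T1,T5}
Step 4: signal(T1) -> count=0 queue=[] holders={T4,T5}
Step 5: wait(T1) -> count=0 queue=[T1] holders={T4,T5}
Step 6: wait(T3) -> count=0 queue=[T1,T3] holders={T4,T5}
Step 7: signal(T5) -> count=0 queue=[T3] holders={T1,T4}
Step 8: signal(T4) -> count=0 queue=[] holders={T1,T3}
Step 9: signal(T3) -> count=1 queue=[] holders={T1}
Step 10: signal(T1) -> count=2 queue=[] holders={none}
Step 11: wait(T4) -> count=1 queue=[] holders={T4}
Step 12: signal(T4) -> count=2 queue=[] holders={none}
Step 13: wait(T5) -> count=1 queue=[] holders={T5}
Final holders: {T5} -> 1 thread(s)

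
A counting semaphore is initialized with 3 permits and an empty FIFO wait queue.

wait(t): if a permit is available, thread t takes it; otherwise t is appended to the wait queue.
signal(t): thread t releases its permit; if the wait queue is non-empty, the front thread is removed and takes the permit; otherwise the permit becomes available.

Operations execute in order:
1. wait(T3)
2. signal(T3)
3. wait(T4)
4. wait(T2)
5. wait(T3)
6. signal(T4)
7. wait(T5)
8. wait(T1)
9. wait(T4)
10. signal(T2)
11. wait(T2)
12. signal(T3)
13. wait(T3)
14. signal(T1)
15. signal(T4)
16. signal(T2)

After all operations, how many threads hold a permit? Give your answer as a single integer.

Answer: 2

Derivation:
Step 1: wait(T3) -> count=2 queue=[] holders={T3}
Step 2: signal(T3) -> count=3 queue=[] holders={none}
Step 3: wait(T4) -> count=2 queue=[] holders={T4}
Step 4: wait(T2) -> count=1 queue=[] holders={T2,T4}
Step 5: wait(T3) -> count=0 queue=[] holders={T2,T3,T4}
Step 6: signal(T4) -> count=1 queue=[] holders={T2,T3}
Step 7: wait(T5) -> count=0 queue=[] holders={T2,T3,T5}
Step 8: wait(T1) -> count=0 queue=[T1] holders={T2,T3,T5}
Step 9: wait(T4) -> count=0 queue=[T1,T4] holders={T2,T3,T5}
Step 10: signal(T2) -> count=0 queue=[T4] holders={T1,T3,T5}
Step 11: wait(T2) -> count=0 queue=[T4,T2] holders={T1,T3,T5}
Step 12: signal(T3) -> count=0 queue=[T2] holders={T1,T4,T5}
Step 13: wait(T3) -> count=0 queue=[T2,T3] holders={T1,T4,T5}
Step 14: signal(T1) -> count=0 queue=[T3] holders={T2,T4,T5}
Step 15: signal(T4) -> count=0 queue=[] holders={T2,T3,T5}
Step 16: signal(T2) -> count=1 queue=[] holders={T3,T5}
Final holders: {T3,T5} -> 2 thread(s)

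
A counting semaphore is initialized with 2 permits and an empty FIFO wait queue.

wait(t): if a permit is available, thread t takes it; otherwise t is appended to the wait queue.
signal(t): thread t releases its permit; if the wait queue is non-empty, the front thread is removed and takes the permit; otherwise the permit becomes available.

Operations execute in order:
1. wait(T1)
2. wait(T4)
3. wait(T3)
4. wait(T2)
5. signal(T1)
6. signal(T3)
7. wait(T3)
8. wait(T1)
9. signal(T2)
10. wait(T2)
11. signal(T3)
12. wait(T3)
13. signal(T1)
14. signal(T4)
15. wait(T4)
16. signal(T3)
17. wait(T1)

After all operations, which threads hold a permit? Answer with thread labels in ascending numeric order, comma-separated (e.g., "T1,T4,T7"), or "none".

Step 1: wait(T1) -> count=1 queue=[] holders={T1}
Step 2: wait(T4) -> count=0 queue=[] holders={T1,T4}
Step 3: wait(T3) -> count=0 queue=[T3] holders={T1,T4}
Step 4: wait(T2) -> count=0 queue=[T3,T2] holders={T1,T4}
Step 5: signal(T1) -> count=0 queue=[T2] holders={T3,T4}
Step 6: signal(T3) -> count=0 queue=[] holders={T2,T4}
Step 7: wait(T3) -> count=0 queue=[T3] holders={T2,T4}
Step 8: wait(T1) -> count=0 queue=[T3,T1] holders={T2,T4}
Step 9: signal(T2) -> count=0 queue=[T1] holders={T3,T4}
Step 10: wait(T2) -> count=0 queue=[T1,T2] holders={T3,T4}
Step 11: signal(T3) -> count=0 queue=[T2] holders={T1,T4}
Step 12: wait(T3) -> count=0 queue=[T2,T3] holders={T1,T4}
Step 13: signal(T1) -> count=0 queue=[T3] holders={T2,T4}
Step 14: signal(T4) -> count=0 queue=[] holders={T2,T3}
Step 15: wait(T4) -> count=0 queue=[T4] holders={T2,T3}
Step 16: signal(T3) -> count=0 queue=[] holders={T2,T4}
Step 17: wait(T1) -> count=0 queue=[T1] holders={T2,T4}
Final holders: T2,T4

Answer: T2,T4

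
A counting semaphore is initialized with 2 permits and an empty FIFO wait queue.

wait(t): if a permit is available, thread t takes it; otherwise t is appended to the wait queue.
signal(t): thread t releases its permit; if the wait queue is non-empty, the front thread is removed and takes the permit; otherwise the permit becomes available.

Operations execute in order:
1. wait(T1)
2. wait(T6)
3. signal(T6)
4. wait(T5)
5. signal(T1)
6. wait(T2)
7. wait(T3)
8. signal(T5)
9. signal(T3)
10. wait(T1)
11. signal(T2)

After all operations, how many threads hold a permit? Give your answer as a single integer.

Step 1: wait(T1) -> count=1 queue=[] holders={T1}
Step 2: wait(T6) -> count=0 queue=[] holders={T1,T6}
Step 3: signal(T6) -> count=1 queue=[] holders={T1}
Step 4: wait(T5) -> count=0 queue=[] holders={T1,T5}
Step 5: signal(T1) -> count=1 queue=[] holders={T5}
Step 6: wait(T2) -> count=0 queue=[] holders={T2,T5}
Step 7: wait(T3) -> count=0 queue=[T3] holders={T2,T5}
Step 8: signal(T5) -> count=0 queue=[] holders={T2,T3}
Step 9: signal(T3) -> count=1 queue=[] holders={T2}
Step 10: wait(T1) -> count=0 queue=[] holders={T1,T2}
Step 11: signal(T2) -> count=1 queue=[] holders={T1}
Final holders: {T1} -> 1 thread(s)

Answer: 1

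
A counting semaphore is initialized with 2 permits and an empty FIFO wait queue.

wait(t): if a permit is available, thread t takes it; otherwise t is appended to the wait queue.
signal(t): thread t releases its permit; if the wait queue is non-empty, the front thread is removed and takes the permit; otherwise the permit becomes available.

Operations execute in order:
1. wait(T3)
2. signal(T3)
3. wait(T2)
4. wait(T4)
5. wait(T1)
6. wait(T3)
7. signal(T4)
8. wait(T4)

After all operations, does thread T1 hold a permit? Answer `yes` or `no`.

Answer: yes

Derivation:
Step 1: wait(T3) -> count=1 queue=[] holders={T3}
Step 2: signal(T3) -> count=2 queue=[] holders={none}
Step 3: wait(T2) -> count=1 queue=[] holders={T2}
Step 4: wait(T4) -> count=0 queue=[] holders={T2,T4}
Step 5: wait(T1) -> count=0 queue=[T1] holders={T2,T4}
Step 6: wait(T3) -> count=0 queue=[T1,T3] holders={T2,T4}
Step 7: signal(T4) -> count=0 queue=[T3] holders={T1,T2}
Step 8: wait(T4) -> count=0 queue=[T3,T4] holders={T1,T2}
Final holders: {T1,T2} -> T1 in holders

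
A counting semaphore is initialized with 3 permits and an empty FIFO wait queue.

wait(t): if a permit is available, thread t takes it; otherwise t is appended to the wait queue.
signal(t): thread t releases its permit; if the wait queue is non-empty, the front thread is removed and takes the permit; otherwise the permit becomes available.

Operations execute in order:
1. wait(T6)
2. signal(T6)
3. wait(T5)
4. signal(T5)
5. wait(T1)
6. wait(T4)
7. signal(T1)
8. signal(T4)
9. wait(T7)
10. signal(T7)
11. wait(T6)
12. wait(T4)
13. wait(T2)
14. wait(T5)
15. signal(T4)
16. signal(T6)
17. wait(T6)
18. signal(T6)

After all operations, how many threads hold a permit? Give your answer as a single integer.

Answer: 2

Derivation:
Step 1: wait(T6) -> count=2 queue=[] holders={T6}
Step 2: signal(T6) -> count=3 queue=[] holders={none}
Step 3: wait(T5) -> count=2 queue=[] holders={T5}
Step 4: signal(T5) -> count=3 queue=[] holders={none}
Step 5: wait(T1) -> count=2 queue=[] holders={T1}
Step 6: wait(T4) -> count=1 queue=[] holders={T1,T4}
Step 7: signal(T1) -> count=2 queue=[] holders={T4}
Step 8: signal(T4) -> count=3 queue=[] holders={none}
Step 9: wait(T7) -> count=2 queue=[] holders={T7}
Step 10: signal(T7) -> count=3 queue=[] holders={none}
Step 11: wait(T6) -> count=2 queue=[] holders={T6}
Step 12: wait(T4) -> count=1 queue=[] holders={T4,T6}
Step 13: wait(T2) -> count=0 queue=[] holders={T2,T4,T6}
Step 14: wait(T5) -> count=0 queue=[T5] holders={T2,T4,T6}
Step 15: signal(T4) -> count=0 queue=[] holders={T2,T5,T6}
Step 16: signal(T6) -> count=1 queue=[] holders={T2,T5}
Step 17: wait(T6) -> count=0 queue=[] holders={T2,T5,T6}
Step 18: signal(T6) -> count=1 queue=[] holders={T2,T5}
Final holders: {T2,T5} -> 2 thread(s)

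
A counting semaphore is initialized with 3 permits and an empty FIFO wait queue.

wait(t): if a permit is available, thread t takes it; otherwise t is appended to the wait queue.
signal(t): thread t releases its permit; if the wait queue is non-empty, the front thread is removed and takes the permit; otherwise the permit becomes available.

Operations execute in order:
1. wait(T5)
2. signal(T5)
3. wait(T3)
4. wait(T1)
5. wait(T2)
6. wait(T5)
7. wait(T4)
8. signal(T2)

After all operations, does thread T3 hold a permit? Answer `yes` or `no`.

Step 1: wait(T5) -> count=2 queue=[] holders={T5}
Step 2: signal(T5) -> count=3 queue=[] holders={none}
Step 3: wait(T3) -> count=2 queue=[] holders={T3}
Step 4: wait(T1) -> count=1 queue=[] holders={T1,T3}
Step 5: wait(T2) -> count=0 queue=[] holders={T1,T2,T3}
Step 6: wait(T5) -> count=0 queue=[T5] holders={T1,T2,T3}
Step 7: wait(T4) -> count=0 queue=[T5,T4] holders={T1,T2,T3}
Step 8: signal(T2) -> count=0 queue=[T4] holders={T1,T3,T5}
Final holders: {T1,T3,T5} -> T3 in holders

Answer: yes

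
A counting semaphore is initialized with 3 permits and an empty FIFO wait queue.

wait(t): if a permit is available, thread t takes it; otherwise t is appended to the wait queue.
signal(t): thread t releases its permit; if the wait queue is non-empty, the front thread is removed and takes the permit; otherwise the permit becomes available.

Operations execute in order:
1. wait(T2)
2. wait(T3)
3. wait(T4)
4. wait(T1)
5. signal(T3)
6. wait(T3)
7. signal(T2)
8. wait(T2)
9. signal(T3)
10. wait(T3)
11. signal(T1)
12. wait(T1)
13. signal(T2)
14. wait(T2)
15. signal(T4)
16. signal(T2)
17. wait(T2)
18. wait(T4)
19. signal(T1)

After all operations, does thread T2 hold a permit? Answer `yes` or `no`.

Step 1: wait(T2) -> count=2 queue=[] holders={T2}
Step 2: wait(T3) -> count=1 queue=[] holders={T2,T3}
Step 3: wait(T4) -> count=0 queue=[] holders={T2,T3,T4}
Step 4: wait(T1) -> count=0 queue=[T1] holders={T2,T3,T4}
Step 5: signal(T3) -> count=0 queue=[] holders={T1,T2,T4}
Step 6: wait(T3) -> count=0 queue=[T3] holders={T1,T2,T4}
Step 7: signal(T2) -> count=0 queue=[] holders={T1,T3,T4}
Step 8: wait(T2) -> count=0 queue=[T2] holders={T1,T3,T4}
Step 9: signal(T3) -> count=0 queue=[] holders={T1,T2,T4}
Step 10: wait(T3) -> count=0 queue=[T3] holders={T1,T2,T4}
Step 11: signal(T1) -> count=0 queue=[] holders={T2,T3,T4}
Step 12: wait(T1) -> count=0 queue=[T1] holders={T2,T3,T4}
Step 13: signal(T2) -> count=0 queue=[] holders={T1,T3,T4}
Step 14: wait(T2) -> count=0 queue=[T2] holders={T1,T3,T4}
Step 15: signal(T4) -> count=0 queue=[] holders={T1,T2,T3}
Step 16: signal(T2) -> count=1 queue=[] holders={T1,T3}
Step 17: wait(T2) -> count=0 queue=[] holders={T1,T2,T3}
Step 18: wait(T4) -> count=0 queue=[T4] holders={T1,T2,T3}
Step 19: signal(T1) -> count=0 queue=[] holders={T2,T3,T4}
Final holders: {T2,T3,T4} -> T2 in holders

Answer: yes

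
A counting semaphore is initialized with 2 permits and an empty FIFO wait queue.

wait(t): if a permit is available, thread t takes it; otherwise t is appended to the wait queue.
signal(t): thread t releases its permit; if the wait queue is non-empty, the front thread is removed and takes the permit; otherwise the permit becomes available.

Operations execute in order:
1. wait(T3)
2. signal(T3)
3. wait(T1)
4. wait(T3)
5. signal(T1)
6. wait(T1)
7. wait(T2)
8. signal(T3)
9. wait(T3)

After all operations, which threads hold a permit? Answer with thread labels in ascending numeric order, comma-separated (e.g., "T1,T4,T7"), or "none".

Answer: T1,T2

Derivation:
Step 1: wait(T3) -> count=1 queue=[] holders={T3}
Step 2: signal(T3) -> count=2 queue=[] holders={none}
Step 3: wait(T1) -> count=1 queue=[] holders={T1}
Step 4: wait(T3) -> count=0 queue=[] holders={T1,T3}
Step 5: signal(T1) -> count=1 queue=[] holders={T3}
Step 6: wait(T1) -> count=0 queue=[] holders={T1,T3}
Step 7: wait(T2) -> count=0 queue=[T2] holders={T1,T3}
Step 8: signal(T3) -> count=0 queue=[] holders={T1,T2}
Step 9: wait(T3) -> count=0 queue=[T3] holders={T1,T2}
Final holders: T1,T2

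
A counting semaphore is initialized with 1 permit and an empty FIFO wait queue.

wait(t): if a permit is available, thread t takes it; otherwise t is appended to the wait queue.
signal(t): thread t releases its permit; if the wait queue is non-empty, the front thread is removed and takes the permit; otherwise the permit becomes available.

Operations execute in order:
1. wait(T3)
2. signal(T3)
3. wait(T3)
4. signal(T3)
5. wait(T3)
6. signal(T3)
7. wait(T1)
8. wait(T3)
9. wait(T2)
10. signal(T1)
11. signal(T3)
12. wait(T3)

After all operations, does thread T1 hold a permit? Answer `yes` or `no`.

Answer: no

Derivation:
Step 1: wait(T3) -> count=0 queue=[] holders={T3}
Step 2: signal(T3) -> count=1 queue=[] holders={none}
Step 3: wait(T3) -> count=0 queue=[] holders={T3}
Step 4: signal(T3) -> count=1 queue=[] holders={none}
Step 5: wait(T3) -> count=0 queue=[] holders={T3}
Step 6: signal(T3) -> count=1 queue=[] holders={none}
Step 7: wait(T1) -> count=0 queue=[] holders={T1}
Step 8: wait(T3) -> count=0 queue=[T3] holders={T1}
Step 9: wait(T2) -> count=0 queue=[T3,T2] holders={T1}
Step 10: signal(T1) -> count=0 queue=[T2] holders={T3}
Step 11: signal(T3) -> count=0 queue=[] holders={T2}
Step 12: wait(T3) -> count=0 queue=[T3] holders={T2}
Final holders: {T2} -> T1 not in holders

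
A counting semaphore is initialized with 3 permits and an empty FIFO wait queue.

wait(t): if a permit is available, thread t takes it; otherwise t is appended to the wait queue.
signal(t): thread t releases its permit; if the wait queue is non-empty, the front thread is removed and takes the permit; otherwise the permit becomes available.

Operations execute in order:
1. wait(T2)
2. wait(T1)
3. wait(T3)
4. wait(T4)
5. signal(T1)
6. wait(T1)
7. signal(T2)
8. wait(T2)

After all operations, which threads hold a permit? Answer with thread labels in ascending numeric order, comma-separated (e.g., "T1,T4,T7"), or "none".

Step 1: wait(T2) -> count=2 queue=[] holders={T2}
Step 2: wait(T1) -> count=1 queue=[] holders={T1,T2}
Step 3: wait(T3) -> count=0 queue=[] holders={T1,T2,T3}
Step 4: wait(T4) -> count=0 queue=[T4] holders={T1,T2,T3}
Step 5: signal(T1) -> count=0 queue=[] holders={T2,T3,T4}
Step 6: wait(T1) -> count=0 queue=[T1] holders={T2,T3,T4}
Step 7: signal(T2) -> count=0 queue=[] holders={T1,T3,T4}
Step 8: wait(T2) -> count=0 queue=[T2] holders={T1,T3,T4}
Final holders: T1,T3,T4

Answer: T1,T3,T4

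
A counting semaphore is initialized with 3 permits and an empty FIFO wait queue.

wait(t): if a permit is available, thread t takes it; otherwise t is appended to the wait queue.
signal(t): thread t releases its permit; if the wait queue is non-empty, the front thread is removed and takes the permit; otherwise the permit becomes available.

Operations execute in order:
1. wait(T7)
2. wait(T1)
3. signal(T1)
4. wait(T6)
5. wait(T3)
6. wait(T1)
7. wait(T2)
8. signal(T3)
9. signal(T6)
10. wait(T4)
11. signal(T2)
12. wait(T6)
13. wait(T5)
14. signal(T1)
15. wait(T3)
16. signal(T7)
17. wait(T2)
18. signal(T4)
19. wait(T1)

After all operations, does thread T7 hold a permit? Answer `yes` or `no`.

Step 1: wait(T7) -> count=2 queue=[] holders={T7}
Step 2: wait(T1) -> count=1 queue=[] holders={T1,T7}
Step 3: signal(T1) -> count=2 queue=[] holders={T7}
Step 4: wait(T6) -> count=1 queue=[] holders={T6,T7}
Step 5: wait(T3) -> count=0 queue=[] holders={T3,T6,T7}
Step 6: wait(T1) -> count=0 queue=[T1] holders={T3,T6,T7}
Step 7: wait(T2) -> count=0 queue=[T1,T2] holders={T3,T6,T7}
Step 8: signal(T3) -> count=0 queue=[T2] holders={T1,T6,T7}
Step 9: signal(T6) -> count=0 queue=[] holders={T1,T2,T7}
Step 10: wait(T4) -> count=0 queue=[T4] holders={T1,T2,T7}
Step 11: signal(T2) -> count=0 queue=[] holders={T1,T4,T7}
Step 12: wait(T6) -> count=0 queue=[T6] holders={T1,T4,T7}
Step 13: wait(T5) -> count=0 queue=[T6,T5] holders={T1,T4,T7}
Step 14: signal(T1) -> count=0 queue=[T5] holders={T4,T6,T7}
Step 15: wait(T3) -> count=0 queue=[T5,T3] holders={T4,T6,T7}
Step 16: signal(T7) -> count=0 queue=[T3] holders={T4,T5,T6}
Step 17: wait(T2) -> count=0 queue=[T3,T2] holders={T4,T5,T6}
Step 18: signal(T4) -> count=0 queue=[T2] holders={T3,T5,T6}
Step 19: wait(T1) -> count=0 queue=[T2,T1] holders={T3,T5,T6}
Final holders: {T3,T5,T6} -> T7 not in holders

Answer: no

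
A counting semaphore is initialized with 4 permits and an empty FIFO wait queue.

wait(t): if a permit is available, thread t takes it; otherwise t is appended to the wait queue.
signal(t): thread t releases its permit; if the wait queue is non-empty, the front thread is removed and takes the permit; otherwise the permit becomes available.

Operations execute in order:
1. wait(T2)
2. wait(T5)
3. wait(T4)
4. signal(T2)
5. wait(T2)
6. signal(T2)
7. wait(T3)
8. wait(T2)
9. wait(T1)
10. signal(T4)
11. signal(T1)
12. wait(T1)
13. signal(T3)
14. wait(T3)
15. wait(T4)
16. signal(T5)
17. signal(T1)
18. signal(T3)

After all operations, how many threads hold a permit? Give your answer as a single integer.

Step 1: wait(T2) -> count=3 queue=[] holders={T2}
Step 2: wait(T5) -> count=2 queue=[] holders={T2,T5}
Step 3: wait(T4) -> count=1 queue=[] holders={T2,T4,T5}
Step 4: signal(T2) -> count=2 queue=[] holders={T4,T5}
Step 5: wait(T2) -> count=1 queue=[] holders={T2,T4,T5}
Step 6: signal(T2) -> count=2 queue=[] holders={T4,T5}
Step 7: wait(T3) -> count=1 queue=[] holders={T3,T4,T5}
Step 8: wait(T2) -> count=0 queue=[] holders={T2,T3,T4,T5}
Step 9: wait(T1) -> count=0 queue=[T1] holders={T2,T3,T4,T5}
Step 10: signal(T4) -> count=0 queue=[] holders={T1,T2,T3,T5}
Step 11: signal(T1) -> count=1 queue=[] holders={T2,T3,T5}
Step 12: wait(T1) -> count=0 queue=[] holders={T1,T2,T3,T5}
Step 13: signal(T3) -> count=1 queue=[] holders={T1,T2,T5}
Step 14: wait(T3) -> count=0 queue=[] holders={T1,T2,T3,T5}
Step 15: wait(T4) -> count=0 queue=[T4] holders={T1,T2,T3,T5}
Step 16: signal(T5) -> count=0 queue=[] holders={T1,T2,T3,T4}
Step 17: signal(T1) -> count=1 queue=[] holders={T2,T3,T4}
Step 18: signal(T3) -> count=2 queue=[] holders={T2,T4}
Final holders: {T2,T4} -> 2 thread(s)

Answer: 2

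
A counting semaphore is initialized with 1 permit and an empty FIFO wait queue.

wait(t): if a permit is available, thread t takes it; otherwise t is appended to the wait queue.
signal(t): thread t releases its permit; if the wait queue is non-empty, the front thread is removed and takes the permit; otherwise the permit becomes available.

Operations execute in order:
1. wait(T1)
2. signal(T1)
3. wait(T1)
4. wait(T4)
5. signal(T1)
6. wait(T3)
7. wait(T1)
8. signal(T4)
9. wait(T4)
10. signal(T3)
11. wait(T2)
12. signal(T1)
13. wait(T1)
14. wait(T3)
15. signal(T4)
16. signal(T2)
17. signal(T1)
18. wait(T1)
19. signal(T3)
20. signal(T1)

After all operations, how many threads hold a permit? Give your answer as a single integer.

Step 1: wait(T1) -> count=0 queue=[] holders={T1}
Step 2: signal(T1) -> count=1 queue=[] holders={none}
Step 3: wait(T1) -> count=0 queue=[] holders={T1}
Step 4: wait(T4) -> count=0 queue=[T4] holders={T1}
Step 5: signal(T1) -> count=0 queue=[] holders={T4}
Step 6: wait(T3) -> count=0 queue=[T3] holders={T4}
Step 7: wait(T1) -> count=0 queue=[T3,T1] holders={T4}
Step 8: signal(T4) -> count=0 queue=[T1] holders={T3}
Step 9: wait(T4) -> count=0 queue=[T1,T4] holders={T3}
Step 10: signal(T3) -> count=0 queue=[T4] holders={T1}
Step 11: wait(T2) -> count=0 queue=[T4,T2] holders={T1}
Step 12: signal(T1) -> count=0 queue=[T2] holders={T4}
Step 13: wait(T1) -> count=0 queue=[T2,T1] holders={T4}
Step 14: wait(T3) -> count=0 queue=[T2,T1,T3] holders={T4}
Step 15: signal(T4) -> count=0 queue=[T1,T3] holders={T2}
Step 16: signal(T2) -> count=0 queue=[T3] holders={T1}
Step 17: signal(T1) -> count=0 queue=[] holders={T3}
Step 18: wait(T1) -> count=0 queue=[T1] holders={T3}
Step 19: signal(T3) -> count=0 queue=[] holders={T1}
Step 20: signal(T1) -> count=1 queue=[] holders={none}
Final holders: {none} -> 0 thread(s)

Answer: 0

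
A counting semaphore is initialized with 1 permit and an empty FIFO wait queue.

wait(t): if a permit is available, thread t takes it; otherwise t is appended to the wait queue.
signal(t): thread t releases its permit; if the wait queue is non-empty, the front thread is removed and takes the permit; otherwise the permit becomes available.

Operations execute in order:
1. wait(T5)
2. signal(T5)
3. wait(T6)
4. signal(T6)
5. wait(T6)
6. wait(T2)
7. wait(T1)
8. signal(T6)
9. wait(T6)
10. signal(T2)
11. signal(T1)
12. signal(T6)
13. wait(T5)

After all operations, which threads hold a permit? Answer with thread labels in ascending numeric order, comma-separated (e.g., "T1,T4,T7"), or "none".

Answer: T5

Derivation:
Step 1: wait(T5) -> count=0 queue=[] holders={T5}
Step 2: signal(T5) -> count=1 queue=[] holders={none}
Step 3: wait(T6) -> count=0 queue=[] holders={T6}
Step 4: signal(T6) -> count=1 queue=[] holders={none}
Step 5: wait(T6) -> count=0 queue=[] holders={T6}
Step 6: wait(T2) -> count=0 queue=[T2] holders={T6}
Step 7: wait(T1) -> count=0 queue=[T2,T1] holders={T6}
Step 8: signal(T6) -> count=0 queue=[T1] holders={T2}
Step 9: wait(T6) -> count=0 queue=[T1,T6] holders={T2}
Step 10: signal(T2) -> count=0 queue=[T6] holders={T1}
Step 11: signal(T1) -> count=0 queue=[] holders={T6}
Step 12: signal(T6) -> count=1 queue=[] holders={none}
Step 13: wait(T5) -> count=0 queue=[] holders={T5}
Final holders: T5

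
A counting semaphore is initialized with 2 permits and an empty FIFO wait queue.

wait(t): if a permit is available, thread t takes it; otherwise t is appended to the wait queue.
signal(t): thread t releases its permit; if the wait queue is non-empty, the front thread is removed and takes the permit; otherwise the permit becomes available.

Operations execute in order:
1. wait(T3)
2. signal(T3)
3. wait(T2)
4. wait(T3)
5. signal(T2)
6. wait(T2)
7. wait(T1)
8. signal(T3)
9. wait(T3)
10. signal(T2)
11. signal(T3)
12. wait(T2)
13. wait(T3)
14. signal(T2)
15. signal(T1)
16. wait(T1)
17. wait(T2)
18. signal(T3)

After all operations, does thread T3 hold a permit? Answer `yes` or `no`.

Answer: no

Derivation:
Step 1: wait(T3) -> count=1 queue=[] holders={T3}
Step 2: signal(T3) -> count=2 queue=[] holders={none}
Step 3: wait(T2) -> count=1 queue=[] holders={T2}
Step 4: wait(T3) -> count=0 queue=[] holders={T2,T3}
Step 5: signal(T2) -> count=1 queue=[] holders={T3}
Step 6: wait(T2) -> count=0 queue=[] holders={T2,T3}
Step 7: wait(T1) -> count=0 queue=[T1] holders={T2,T3}
Step 8: signal(T3) -> count=0 queue=[] holders={T1,T2}
Step 9: wait(T3) -> count=0 queue=[T3] holders={T1,T2}
Step 10: signal(T2) -> count=0 queue=[] holders={T1,T3}
Step 11: signal(T3) -> count=1 queue=[] holders={T1}
Step 12: wait(T2) -> count=0 queue=[] holders={T1,T2}
Step 13: wait(T3) -> count=0 queue=[T3] holders={T1,T2}
Step 14: signal(T2) -> count=0 queue=[] holders={T1,T3}
Step 15: signal(T1) -> count=1 queue=[] holders={T3}
Step 16: wait(T1) -> count=0 queue=[] holders={T1,T3}
Step 17: wait(T2) -> count=0 queue=[T2] holders={T1,T3}
Step 18: signal(T3) -> count=0 queue=[] holders={T1,T2}
Final holders: {T1,T2} -> T3 not in holders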